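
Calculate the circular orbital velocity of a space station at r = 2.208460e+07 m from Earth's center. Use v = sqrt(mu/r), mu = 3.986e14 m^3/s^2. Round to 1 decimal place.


Step 1: mu / r = 3.986e14 / 2.208460e+07 = 18048776.0702
Step 2: v = sqrt(18048776.0702) = 4248.4 m/s

4248.4


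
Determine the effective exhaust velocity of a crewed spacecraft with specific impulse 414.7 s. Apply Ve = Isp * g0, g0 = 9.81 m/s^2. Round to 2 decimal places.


Step 1: Ve = Isp * g0 = 414.7 * 9.81
Step 2: Ve = 4068.21 m/s

4068.21


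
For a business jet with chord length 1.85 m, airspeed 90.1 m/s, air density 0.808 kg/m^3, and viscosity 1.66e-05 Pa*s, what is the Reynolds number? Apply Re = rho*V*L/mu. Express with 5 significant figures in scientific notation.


Step 1: Numerator = rho * V * L = 0.808 * 90.1 * 1.85 = 134.68148
Step 2: Re = 134.68148 / 1.66e-05
Step 3: Re = 8.1133e+06

8.1133e+06


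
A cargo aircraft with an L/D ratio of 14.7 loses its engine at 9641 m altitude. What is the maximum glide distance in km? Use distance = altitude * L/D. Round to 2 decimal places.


Step 1: Glide distance = altitude * L/D = 9641 * 14.7 = 141722.7 m
Step 2: Convert to km: 141722.7 / 1000 = 141.72 km

141.72


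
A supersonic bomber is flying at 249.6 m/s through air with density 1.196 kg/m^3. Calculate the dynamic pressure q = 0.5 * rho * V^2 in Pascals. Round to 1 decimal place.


Step 1: V^2 = 249.6^2 = 62300.16
Step 2: q = 0.5 * 1.196 * 62300.16
Step 3: q = 37255.5 Pa

37255.5


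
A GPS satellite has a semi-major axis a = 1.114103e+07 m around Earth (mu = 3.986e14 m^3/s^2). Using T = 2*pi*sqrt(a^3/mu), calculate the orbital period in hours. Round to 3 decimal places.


Step 1: a^3 / mu = 1.382853e+21 / 3.986e14 = 3.469275e+06
Step 2: sqrt(3.469275e+06) = 1862.599 s
Step 3: T = 2*pi * 1862.599 = 11703.05 s
Step 4: T in hours = 11703.05 / 3600 = 3.251 hours

3.251


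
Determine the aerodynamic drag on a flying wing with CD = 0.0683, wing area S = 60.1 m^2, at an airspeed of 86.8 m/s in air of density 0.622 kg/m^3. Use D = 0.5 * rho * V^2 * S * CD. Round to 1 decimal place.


Step 1: Dynamic pressure q = 0.5 * 0.622 * 86.8^2 = 2343.1486 Pa
Step 2: Drag D = q * S * CD = 2343.1486 * 60.1 * 0.0683
Step 3: D = 9618.2 N

9618.2


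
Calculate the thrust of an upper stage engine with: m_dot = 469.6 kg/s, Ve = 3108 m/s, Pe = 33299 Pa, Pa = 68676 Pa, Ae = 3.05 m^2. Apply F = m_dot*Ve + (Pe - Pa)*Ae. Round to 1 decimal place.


Step 1: Momentum thrust = m_dot * Ve = 469.6 * 3108 = 1459516.8 N
Step 2: Pressure thrust = (Pe - Pa) * Ae = (33299 - 68676) * 3.05 = -107899.85 N
Step 3: Total thrust F = 1459516.8 + -107899.85 = 1351617.0 N

1351617.0


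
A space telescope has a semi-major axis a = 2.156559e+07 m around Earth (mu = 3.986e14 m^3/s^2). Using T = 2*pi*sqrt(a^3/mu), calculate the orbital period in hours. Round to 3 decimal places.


Step 1: a^3 / mu = 1.002961e+22 / 3.986e14 = 2.516209e+07
Step 2: sqrt(2.516209e+07) = 5016.183 s
Step 3: T = 2*pi * 5016.183 = 31517.61 s
Step 4: T in hours = 31517.61 / 3600 = 8.755 hours

8.755


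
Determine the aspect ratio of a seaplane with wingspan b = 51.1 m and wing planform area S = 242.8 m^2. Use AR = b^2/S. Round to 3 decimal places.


Step 1: b^2 = 51.1^2 = 2611.21
Step 2: AR = 2611.21 / 242.8 = 10.755

10.755


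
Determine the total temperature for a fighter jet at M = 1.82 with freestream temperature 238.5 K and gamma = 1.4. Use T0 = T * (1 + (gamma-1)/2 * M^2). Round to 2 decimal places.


Step 1: (gamma-1)/2 = 0.2
Step 2: M^2 = 3.3124
Step 3: 1 + 0.2 * 3.3124 = 1.66248
Step 4: T0 = 238.5 * 1.66248 = 396.50 K

396.50


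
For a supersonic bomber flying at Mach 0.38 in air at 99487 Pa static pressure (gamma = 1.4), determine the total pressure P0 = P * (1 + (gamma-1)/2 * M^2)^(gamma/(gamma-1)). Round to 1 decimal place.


Step 1: (gamma-1)/2 * M^2 = 0.2 * 0.1444 = 0.02888
Step 2: 1 + 0.02888 = 1.02888
Step 3: Exponent gamma/(gamma-1) = 3.5
Step 4: P0 = 99487 * 1.02888^3.5 = 109911.4 Pa

109911.4


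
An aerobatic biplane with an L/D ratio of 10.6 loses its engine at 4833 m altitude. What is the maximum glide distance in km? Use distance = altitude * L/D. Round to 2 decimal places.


Step 1: Glide distance = altitude * L/D = 4833 * 10.6 = 51229.8 m
Step 2: Convert to km: 51229.8 / 1000 = 51.23 km

51.23


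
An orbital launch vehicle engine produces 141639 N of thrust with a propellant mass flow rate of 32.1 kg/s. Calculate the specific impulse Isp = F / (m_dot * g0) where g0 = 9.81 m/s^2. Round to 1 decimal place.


Step 1: m_dot * g0 = 32.1 * 9.81 = 314.9
Step 2: Isp = 141639 / 314.9 = 449.8 s

449.8


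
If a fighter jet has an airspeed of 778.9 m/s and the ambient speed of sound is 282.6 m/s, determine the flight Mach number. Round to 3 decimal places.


Step 1: M = V / a = 778.9 / 282.6
Step 2: M = 2.756

2.756


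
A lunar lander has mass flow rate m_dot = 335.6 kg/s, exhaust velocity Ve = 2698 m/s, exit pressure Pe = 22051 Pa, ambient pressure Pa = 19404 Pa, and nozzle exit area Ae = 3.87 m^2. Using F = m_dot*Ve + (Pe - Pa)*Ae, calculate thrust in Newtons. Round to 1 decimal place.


Step 1: Momentum thrust = m_dot * Ve = 335.6 * 2698 = 905448.8 N
Step 2: Pressure thrust = (Pe - Pa) * Ae = (22051 - 19404) * 3.87 = 10243.89 N
Step 3: Total thrust F = 905448.8 + 10243.89 = 915692.7 N

915692.7


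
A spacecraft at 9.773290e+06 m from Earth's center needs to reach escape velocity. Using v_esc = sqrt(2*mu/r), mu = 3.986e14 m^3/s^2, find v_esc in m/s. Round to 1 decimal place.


Step 1: 2*mu/r = 2 * 3.986e14 / 9.773290e+06 = 81569256.6168
Step 2: v_esc = sqrt(81569256.6168) = 9031.6 m/s

9031.6


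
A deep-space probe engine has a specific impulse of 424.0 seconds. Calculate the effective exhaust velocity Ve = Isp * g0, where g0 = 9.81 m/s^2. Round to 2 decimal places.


Step 1: Ve = Isp * g0 = 424.0 * 9.81
Step 2: Ve = 4159.44 m/s

4159.44


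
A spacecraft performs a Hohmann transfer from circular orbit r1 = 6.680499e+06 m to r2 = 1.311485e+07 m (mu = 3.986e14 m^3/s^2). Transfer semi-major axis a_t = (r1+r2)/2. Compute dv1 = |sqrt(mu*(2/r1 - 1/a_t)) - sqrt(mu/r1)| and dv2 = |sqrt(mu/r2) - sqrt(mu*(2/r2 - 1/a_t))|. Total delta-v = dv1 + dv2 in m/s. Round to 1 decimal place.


Step 1: Transfer semi-major axis a_t = (6.680499e+06 + 1.311485e+07) / 2 = 9.897674e+06 m
Step 2: v1 (circular at r1) = sqrt(mu/r1) = 7724.39 m/s
Step 3: v_t1 = sqrt(mu*(2/r1 - 1/a_t)) = 8891.59 m/s
Step 4: dv1 = |8891.59 - 7724.39| = 1167.2 m/s
Step 5: v2 (circular at r2) = 5512.99 m/s, v_t2 = 4529.23 m/s
Step 6: dv2 = |5512.99 - 4529.23| = 983.75 m/s
Step 7: Total delta-v = 1167.2 + 983.75 = 2150.9 m/s

2150.9


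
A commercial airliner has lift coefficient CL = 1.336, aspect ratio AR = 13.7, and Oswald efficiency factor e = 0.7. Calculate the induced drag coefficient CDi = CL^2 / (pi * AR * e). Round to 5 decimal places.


Step 1: CL^2 = 1.336^2 = 1.784896
Step 2: pi * AR * e = 3.14159 * 13.7 * 0.7 = 30.127874
Step 3: CDi = 1.784896 / 30.127874 = 0.05924

0.05924


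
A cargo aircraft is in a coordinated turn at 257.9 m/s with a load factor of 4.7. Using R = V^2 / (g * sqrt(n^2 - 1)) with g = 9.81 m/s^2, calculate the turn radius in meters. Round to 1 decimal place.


Step 1: V^2 = 257.9^2 = 66512.41
Step 2: n^2 - 1 = 4.7^2 - 1 = 21.09
Step 3: sqrt(21.09) = 4.592385
Step 4: R = 66512.41 / (9.81 * 4.592385) = 1476.4 m

1476.4


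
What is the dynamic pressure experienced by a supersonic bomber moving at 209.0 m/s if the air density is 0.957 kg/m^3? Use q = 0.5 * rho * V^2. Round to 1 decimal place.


Step 1: V^2 = 209.0^2 = 43681.0
Step 2: q = 0.5 * 0.957 * 43681.0
Step 3: q = 20901.4 Pa

20901.4


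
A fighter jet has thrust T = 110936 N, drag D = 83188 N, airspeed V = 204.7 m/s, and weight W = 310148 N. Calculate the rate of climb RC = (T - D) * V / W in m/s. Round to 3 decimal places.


Step 1: Excess thrust = T - D = 110936 - 83188 = 27748 N
Step 2: Excess power = 27748 * 204.7 = 5680015.6 W
Step 3: RC = 5680015.6 / 310148 = 18.314 m/s

18.314


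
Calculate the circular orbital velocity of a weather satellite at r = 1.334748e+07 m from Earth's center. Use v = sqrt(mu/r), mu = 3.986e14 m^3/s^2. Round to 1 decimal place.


Step 1: mu / r = 3.986e14 / 1.334748e+07 = 29863315.0228
Step 2: v = sqrt(29863315.0228) = 5464.7 m/s

5464.7


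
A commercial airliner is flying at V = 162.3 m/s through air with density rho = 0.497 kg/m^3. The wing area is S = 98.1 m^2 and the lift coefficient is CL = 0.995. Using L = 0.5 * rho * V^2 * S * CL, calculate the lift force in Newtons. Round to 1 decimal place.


Step 1: Calculate dynamic pressure q = 0.5 * 0.497 * 162.3^2 = 0.5 * 0.497 * 26341.29 = 6545.8106 Pa
Step 2: Multiply by wing area and lift coefficient: L = 6545.8106 * 98.1 * 0.995
Step 3: L = 642144.0164 * 0.995 = 638933.3 N

638933.3


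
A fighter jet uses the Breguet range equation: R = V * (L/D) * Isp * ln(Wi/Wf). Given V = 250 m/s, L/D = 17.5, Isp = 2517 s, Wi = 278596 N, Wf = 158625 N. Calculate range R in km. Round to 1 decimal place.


Step 1: Coefficient = V * (L/D) * Isp = 250 * 17.5 * 2517 = 11011875.0 m
Step 2: Wi/Wf = 278596 / 158625 = 1.756318
Step 3: ln(1.756318) = 0.56322
Step 4: R = 11011875.0 * 0.56322 = 6202105.8 m = 6202.1 km

6202.1


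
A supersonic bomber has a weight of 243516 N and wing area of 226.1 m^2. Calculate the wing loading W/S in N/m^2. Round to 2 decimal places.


Step 1: Wing loading = W / S = 243516 / 226.1
Step 2: Wing loading = 1077.03 N/m^2

1077.03


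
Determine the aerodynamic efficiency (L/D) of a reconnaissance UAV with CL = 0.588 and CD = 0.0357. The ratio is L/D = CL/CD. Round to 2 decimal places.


Step 1: L/D = CL / CD = 0.588 / 0.0357
Step 2: L/D = 16.47

16.47


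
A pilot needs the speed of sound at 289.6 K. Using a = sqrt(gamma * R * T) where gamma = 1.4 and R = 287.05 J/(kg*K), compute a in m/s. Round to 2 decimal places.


Step 1: gamma * R * T = 1.4 * 287.05 * 289.6 = 116381.552
Step 2: a = sqrt(116381.552) = 341.15 m/s

341.15


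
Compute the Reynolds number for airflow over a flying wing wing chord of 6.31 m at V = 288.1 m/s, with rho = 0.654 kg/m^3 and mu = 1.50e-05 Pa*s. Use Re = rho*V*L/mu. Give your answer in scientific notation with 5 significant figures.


Step 1: Numerator = rho * V * L = 0.654 * 288.1 * 6.31 = 1188.913794
Step 2: Re = 1188.913794 / 1.50e-05
Step 3: Re = 7.9261e+07

7.9261e+07


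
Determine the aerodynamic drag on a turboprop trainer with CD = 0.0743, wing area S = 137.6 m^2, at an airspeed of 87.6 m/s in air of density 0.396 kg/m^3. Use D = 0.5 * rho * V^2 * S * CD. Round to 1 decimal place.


Step 1: Dynamic pressure q = 0.5 * 0.396 * 87.6^2 = 1519.4045 Pa
Step 2: Drag D = q * S * CD = 1519.4045 * 137.6 * 0.0743
Step 3: D = 15533.9 N

15533.9


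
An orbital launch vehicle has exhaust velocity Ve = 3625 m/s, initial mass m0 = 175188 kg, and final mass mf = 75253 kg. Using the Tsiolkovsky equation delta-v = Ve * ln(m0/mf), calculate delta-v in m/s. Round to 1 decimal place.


Step 1: Mass ratio m0/mf = 175188 / 75253 = 2.327987
Step 2: ln(2.327987) = 0.845004
Step 3: delta-v = 3625 * 0.845004 = 3063.1 m/s

3063.1


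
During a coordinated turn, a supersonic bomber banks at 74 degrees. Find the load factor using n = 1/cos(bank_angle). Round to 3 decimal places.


Step 1: Convert 74 degrees to radians = 1.291544
Step 2: cos(74 deg) = 0.275637
Step 3: n = 1 / 0.275637 = 3.628

3.628


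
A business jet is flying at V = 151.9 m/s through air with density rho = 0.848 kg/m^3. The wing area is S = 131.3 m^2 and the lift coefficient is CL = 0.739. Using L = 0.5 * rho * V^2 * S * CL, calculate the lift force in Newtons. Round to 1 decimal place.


Step 1: Calculate dynamic pressure q = 0.5 * 0.848 * 151.9^2 = 0.5 * 0.848 * 23073.61 = 9783.2106 Pa
Step 2: Multiply by wing area and lift coefficient: L = 9783.2106 * 131.3 * 0.739
Step 3: L = 1284535.557 * 0.739 = 949271.8 N

949271.8


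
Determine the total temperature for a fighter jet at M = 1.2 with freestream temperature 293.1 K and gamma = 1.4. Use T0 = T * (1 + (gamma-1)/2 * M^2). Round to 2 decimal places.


Step 1: (gamma-1)/2 = 0.2
Step 2: M^2 = 1.44
Step 3: 1 + 0.2 * 1.44 = 1.288
Step 4: T0 = 293.1 * 1.288 = 377.51 K

377.51


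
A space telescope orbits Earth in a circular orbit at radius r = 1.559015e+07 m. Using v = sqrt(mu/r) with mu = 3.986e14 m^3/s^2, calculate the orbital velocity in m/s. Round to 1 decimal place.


Step 1: mu / r = 3.986e14 / 1.559015e+07 = 25567425.586
Step 2: v = sqrt(25567425.586) = 5056.4 m/s

5056.4


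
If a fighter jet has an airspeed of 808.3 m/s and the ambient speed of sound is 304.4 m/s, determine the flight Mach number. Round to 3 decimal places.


Step 1: M = V / a = 808.3 / 304.4
Step 2: M = 2.655

2.655


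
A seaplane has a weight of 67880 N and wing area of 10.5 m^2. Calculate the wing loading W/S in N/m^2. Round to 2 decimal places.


Step 1: Wing loading = W / S = 67880 / 10.5
Step 2: Wing loading = 6464.76 N/m^2

6464.76


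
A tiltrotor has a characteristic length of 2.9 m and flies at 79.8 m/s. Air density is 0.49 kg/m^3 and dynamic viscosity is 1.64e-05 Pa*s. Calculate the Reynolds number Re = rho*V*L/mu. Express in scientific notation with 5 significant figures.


Step 1: Numerator = rho * V * L = 0.49 * 79.8 * 2.9 = 113.3958
Step 2: Re = 113.3958 / 1.64e-05
Step 3: Re = 6.9144e+06

6.9144e+06


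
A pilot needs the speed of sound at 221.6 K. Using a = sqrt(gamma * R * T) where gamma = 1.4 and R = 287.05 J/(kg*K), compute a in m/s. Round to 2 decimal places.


Step 1: gamma * R * T = 1.4 * 287.05 * 221.6 = 89054.392
Step 2: a = sqrt(89054.392) = 298.42 m/s

298.42


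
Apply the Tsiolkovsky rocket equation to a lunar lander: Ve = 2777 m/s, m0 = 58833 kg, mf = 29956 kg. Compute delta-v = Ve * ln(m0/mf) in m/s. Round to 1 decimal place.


Step 1: Mass ratio m0/mf = 58833 / 29956 = 1.963981
Step 2: ln(1.963981) = 0.674973
Step 3: delta-v = 2777 * 0.674973 = 1874.4 m/s

1874.4


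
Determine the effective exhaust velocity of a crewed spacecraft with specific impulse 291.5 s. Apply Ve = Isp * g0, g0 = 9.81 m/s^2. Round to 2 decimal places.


Step 1: Ve = Isp * g0 = 291.5 * 9.81
Step 2: Ve = 2859.62 m/s

2859.62


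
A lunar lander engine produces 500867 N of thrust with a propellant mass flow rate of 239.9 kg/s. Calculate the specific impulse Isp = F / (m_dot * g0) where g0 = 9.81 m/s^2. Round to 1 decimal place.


Step 1: m_dot * g0 = 239.9 * 9.81 = 2353.42
Step 2: Isp = 500867 / 2353.42 = 212.8 s

212.8


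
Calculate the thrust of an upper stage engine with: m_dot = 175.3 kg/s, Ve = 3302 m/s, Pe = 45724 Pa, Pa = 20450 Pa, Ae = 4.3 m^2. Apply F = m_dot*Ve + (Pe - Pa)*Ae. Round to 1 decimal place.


Step 1: Momentum thrust = m_dot * Ve = 175.3 * 3302 = 578840.6 N
Step 2: Pressure thrust = (Pe - Pa) * Ae = (45724 - 20450) * 4.3 = 108678.2 N
Step 3: Total thrust F = 578840.6 + 108678.2 = 687518.8 N

687518.8


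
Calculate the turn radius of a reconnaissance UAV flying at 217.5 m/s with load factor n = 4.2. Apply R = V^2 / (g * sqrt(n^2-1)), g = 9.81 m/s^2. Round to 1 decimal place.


Step 1: V^2 = 217.5^2 = 47306.25
Step 2: n^2 - 1 = 4.2^2 - 1 = 16.64
Step 3: sqrt(16.64) = 4.079216
Step 4: R = 47306.25 / (9.81 * 4.079216) = 1182.2 m

1182.2


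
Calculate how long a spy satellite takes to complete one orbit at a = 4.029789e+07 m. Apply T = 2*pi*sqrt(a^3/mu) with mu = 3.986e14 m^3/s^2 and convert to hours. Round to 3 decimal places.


Step 1: a^3 / mu = 6.544055e+22 / 3.986e14 = 1.641760e+08
Step 2: sqrt(1.641760e+08) = 12813.1176 s
Step 3: T = 2*pi * 12813.1176 = 80507.19 s
Step 4: T in hours = 80507.19 / 3600 = 22.363 hours

22.363


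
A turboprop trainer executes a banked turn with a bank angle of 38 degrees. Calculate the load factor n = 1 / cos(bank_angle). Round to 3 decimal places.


Step 1: Convert 38 degrees to radians = 0.663225
Step 2: cos(38 deg) = 0.788011
Step 3: n = 1 / 0.788011 = 1.269

1.269


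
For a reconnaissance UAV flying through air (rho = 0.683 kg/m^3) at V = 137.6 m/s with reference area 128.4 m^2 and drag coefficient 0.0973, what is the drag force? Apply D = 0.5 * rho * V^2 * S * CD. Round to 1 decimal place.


Step 1: Dynamic pressure q = 0.5 * 0.683 * 137.6^2 = 6465.879 Pa
Step 2: Drag D = q * S * CD = 6465.879 * 128.4 * 0.0973
Step 3: D = 80780.3 N

80780.3


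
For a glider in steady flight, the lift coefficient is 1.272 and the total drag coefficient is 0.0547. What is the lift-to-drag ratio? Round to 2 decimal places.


Step 1: L/D = CL / CD = 1.272 / 0.0547
Step 2: L/D = 23.25

23.25


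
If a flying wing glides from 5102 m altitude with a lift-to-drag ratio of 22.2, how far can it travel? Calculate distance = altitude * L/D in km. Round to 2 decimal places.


Step 1: Glide distance = altitude * L/D = 5102 * 22.2 = 113264.4 m
Step 2: Convert to km: 113264.4 / 1000 = 113.26 km

113.26


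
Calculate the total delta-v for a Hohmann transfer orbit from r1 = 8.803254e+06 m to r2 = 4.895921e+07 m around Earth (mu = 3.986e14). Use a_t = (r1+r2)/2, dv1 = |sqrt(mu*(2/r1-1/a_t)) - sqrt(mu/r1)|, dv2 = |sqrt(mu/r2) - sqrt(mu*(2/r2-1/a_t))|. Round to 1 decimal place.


Step 1: Transfer semi-major axis a_t = (8.803254e+06 + 4.895921e+07) / 2 = 2.888123e+07 m
Step 2: v1 (circular at r1) = sqrt(mu/r1) = 6728.95 m/s
Step 3: v_t1 = sqrt(mu*(2/r1 - 1/a_t)) = 8761.05 m/s
Step 4: dv1 = |8761.05 - 6728.95| = 2032.11 m/s
Step 5: v2 (circular at r2) = 2853.33 m/s, v_t2 = 1575.31 m/s
Step 6: dv2 = |2853.33 - 1575.31| = 1278.02 m/s
Step 7: Total delta-v = 2032.11 + 1278.02 = 3310.1 m/s

3310.1


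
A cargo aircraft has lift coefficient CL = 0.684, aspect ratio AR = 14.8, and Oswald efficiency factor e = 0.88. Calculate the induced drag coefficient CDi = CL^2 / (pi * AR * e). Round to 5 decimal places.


Step 1: CL^2 = 0.684^2 = 0.467856
Step 2: pi * AR * e = 3.14159 * 14.8 * 0.88 = 40.916103
Step 3: CDi = 0.467856 / 40.916103 = 0.01143

0.01143


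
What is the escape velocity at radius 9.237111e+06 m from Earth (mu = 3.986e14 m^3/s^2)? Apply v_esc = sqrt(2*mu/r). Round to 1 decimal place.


Step 1: 2*mu/r = 2 * 3.986e14 / 9.237111e+06 = 86304040.3
Step 2: v_esc = sqrt(86304040.3) = 9290.0 m/s

9290.0


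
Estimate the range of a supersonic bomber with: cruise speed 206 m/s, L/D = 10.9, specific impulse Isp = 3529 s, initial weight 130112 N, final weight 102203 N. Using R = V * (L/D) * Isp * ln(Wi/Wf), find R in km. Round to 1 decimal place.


Step 1: Coefficient = V * (L/D) * Isp = 206 * 10.9 * 3529 = 7924016.6 m
Step 2: Wi/Wf = 130112 / 102203 = 1.273074
Step 3: ln(1.273074) = 0.241435
Step 4: R = 7924016.6 * 0.241435 = 1913131.7 m = 1913.1 km

1913.1


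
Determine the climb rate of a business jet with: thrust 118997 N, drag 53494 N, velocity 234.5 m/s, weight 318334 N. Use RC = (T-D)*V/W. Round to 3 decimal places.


Step 1: Excess thrust = T - D = 118997 - 53494 = 65503 N
Step 2: Excess power = 65503 * 234.5 = 15360453.5 W
Step 3: RC = 15360453.5 / 318334 = 48.253 m/s

48.253


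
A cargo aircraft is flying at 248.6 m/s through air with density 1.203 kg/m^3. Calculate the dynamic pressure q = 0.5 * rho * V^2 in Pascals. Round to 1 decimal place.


Step 1: V^2 = 248.6^2 = 61801.96
Step 2: q = 0.5 * 1.203 * 61801.96
Step 3: q = 37173.9 Pa

37173.9


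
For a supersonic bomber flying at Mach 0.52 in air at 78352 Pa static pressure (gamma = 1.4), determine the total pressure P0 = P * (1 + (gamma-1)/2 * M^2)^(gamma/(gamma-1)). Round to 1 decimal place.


Step 1: (gamma-1)/2 * M^2 = 0.2 * 0.2704 = 0.05408
Step 2: 1 + 0.05408 = 1.05408
Step 3: Exponent gamma/(gamma-1) = 3.5
Step 4: P0 = 78352 * 1.05408^3.5 = 94212.3 Pa

94212.3


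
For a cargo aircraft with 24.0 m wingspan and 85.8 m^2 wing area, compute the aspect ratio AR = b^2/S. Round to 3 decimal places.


Step 1: b^2 = 24.0^2 = 576.0
Step 2: AR = 576.0 / 85.8 = 6.713

6.713


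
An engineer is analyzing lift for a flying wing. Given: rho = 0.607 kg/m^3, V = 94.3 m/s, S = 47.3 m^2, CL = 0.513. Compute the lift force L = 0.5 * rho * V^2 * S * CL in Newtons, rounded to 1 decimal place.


Step 1: Calculate dynamic pressure q = 0.5 * 0.607 * 94.3^2 = 0.5 * 0.607 * 8892.49 = 2698.8707 Pa
Step 2: Multiply by wing area and lift coefficient: L = 2698.8707 * 47.3 * 0.513
Step 3: L = 127656.5848 * 0.513 = 65487.8 N

65487.8


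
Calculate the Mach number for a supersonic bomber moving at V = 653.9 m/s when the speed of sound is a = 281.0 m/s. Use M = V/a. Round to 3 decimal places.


Step 1: M = V / a = 653.9 / 281.0
Step 2: M = 2.327

2.327


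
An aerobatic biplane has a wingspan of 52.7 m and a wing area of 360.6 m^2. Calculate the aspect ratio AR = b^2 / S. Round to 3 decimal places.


Step 1: b^2 = 52.7^2 = 2777.29
Step 2: AR = 2777.29 / 360.6 = 7.702

7.702


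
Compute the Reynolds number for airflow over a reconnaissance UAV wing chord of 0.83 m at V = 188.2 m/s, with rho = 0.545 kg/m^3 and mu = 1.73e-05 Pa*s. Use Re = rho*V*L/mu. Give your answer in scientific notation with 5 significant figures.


Step 1: Numerator = rho * V * L = 0.545 * 188.2 * 0.83 = 85.13227
Step 2: Re = 85.13227 / 1.73e-05
Step 3: Re = 4.9209e+06

4.9209e+06


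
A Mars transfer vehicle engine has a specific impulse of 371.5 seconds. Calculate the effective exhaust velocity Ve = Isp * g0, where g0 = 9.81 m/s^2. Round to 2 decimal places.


Step 1: Ve = Isp * g0 = 371.5 * 9.81
Step 2: Ve = 3644.42 m/s

3644.42


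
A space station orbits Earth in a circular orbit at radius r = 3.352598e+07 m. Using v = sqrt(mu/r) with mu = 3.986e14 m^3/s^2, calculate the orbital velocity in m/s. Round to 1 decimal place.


Step 1: mu / r = 3.986e14 / 3.352598e+07 = 11889287.0544
Step 2: v = sqrt(11889287.0544) = 3448.1 m/s

3448.1


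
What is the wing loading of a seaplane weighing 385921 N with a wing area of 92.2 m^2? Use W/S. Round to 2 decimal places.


Step 1: Wing loading = W / S = 385921 / 92.2
Step 2: Wing loading = 4185.69 N/m^2

4185.69


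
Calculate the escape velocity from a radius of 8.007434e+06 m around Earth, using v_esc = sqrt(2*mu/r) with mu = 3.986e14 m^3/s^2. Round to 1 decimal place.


Step 1: 2*mu/r = 2 * 3.986e14 / 8.007434e+06 = 99557486.2059
Step 2: v_esc = sqrt(99557486.2059) = 9977.8 m/s

9977.8


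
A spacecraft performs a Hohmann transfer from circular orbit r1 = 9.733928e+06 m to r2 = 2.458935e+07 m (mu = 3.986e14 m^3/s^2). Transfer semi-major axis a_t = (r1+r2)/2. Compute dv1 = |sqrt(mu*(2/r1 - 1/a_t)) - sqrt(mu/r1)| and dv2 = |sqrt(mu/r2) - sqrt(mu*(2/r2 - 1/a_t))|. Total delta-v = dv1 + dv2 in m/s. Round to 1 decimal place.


Step 1: Transfer semi-major axis a_t = (9.733928e+06 + 2.458935e+07) / 2 = 1.716164e+07 m
Step 2: v1 (circular at r1) = sqrt(mu/r1) = 6399.18 m/s
Step 3: v_t1 = sqrt(mu*(2/r1 - 1/a_t)) = 7659.82 m/s
Step 4: dv1 = |7659.82 - 6399.18| = 1260.64 m/s
Step 5: v2 (circular at r2) = 4026.2 m/s, v_t2 = 3032.21 m/s
Step 6: dv2 = |4026.2 - 3032.21| = 993.98 m/s
Step 7: Total delta-v = 1260.64 + 993.98 = 2254.6 m/s

2254.6


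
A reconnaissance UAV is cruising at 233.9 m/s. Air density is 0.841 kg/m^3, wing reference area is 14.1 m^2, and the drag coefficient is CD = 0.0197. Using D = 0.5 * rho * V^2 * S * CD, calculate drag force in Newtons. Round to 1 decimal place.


Step 1: Dynamic pressure q = 0.5 * 0.841 * 233.9^2 = 23005.2228 Pa
Step 2: Drag D = q * S * CD = 23005.2228 * 14.1 * 0.0197
Step 3: D = 6390.2 N

6390.2


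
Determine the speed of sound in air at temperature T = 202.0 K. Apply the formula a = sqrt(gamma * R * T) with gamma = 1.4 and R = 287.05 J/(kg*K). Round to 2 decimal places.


Step 1: gamma * R * T = 1.4 * 287.05 * 202.0 = 81177.74
Step 2: a = sqrt(81177.74) = 284.92 m/s

284.92


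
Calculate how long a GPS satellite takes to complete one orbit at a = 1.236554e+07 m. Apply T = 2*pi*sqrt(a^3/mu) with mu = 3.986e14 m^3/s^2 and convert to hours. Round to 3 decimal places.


Step 1: a^3 / mu = 1.890772e+21 / 3.986e14 = 4.743533e+06
Step 2: sqrt(4.743533e+06) = 2177.9654 s
Step 3: T = 2*pi * 2177.9654 = 13684.56 s
Step 4: T in hours = 13684.56 / 3600 = 3.801 hours

3.801


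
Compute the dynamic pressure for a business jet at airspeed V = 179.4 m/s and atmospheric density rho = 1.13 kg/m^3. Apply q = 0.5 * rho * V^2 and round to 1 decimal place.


Step 1: V^2 = 179.4^2 = 32184.36
Step 2: q = 0.5 * 1.13 * 32184.36
Step 3: q = 18184.2 Pa

18184.2


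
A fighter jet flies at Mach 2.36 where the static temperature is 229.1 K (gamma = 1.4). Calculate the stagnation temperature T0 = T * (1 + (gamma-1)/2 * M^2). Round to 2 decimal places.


Step 1: (gamma-1)/2 = 0.2
Step 2: M^2 = 5.5696
Step 3: 1 + 0.2 * 5.5696 = 2.11392
Step 4: T0 = 229.1 * 2.11392 = 484.30 K

484.30


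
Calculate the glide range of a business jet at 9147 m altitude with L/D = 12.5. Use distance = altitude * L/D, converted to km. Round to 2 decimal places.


Step 1: Glide distance = altitude * L/D = 9147 * 12.5 = 114337.5 m
Step 2: Convert to km: 114337.5 / 1000 = 114.34 km

114.34


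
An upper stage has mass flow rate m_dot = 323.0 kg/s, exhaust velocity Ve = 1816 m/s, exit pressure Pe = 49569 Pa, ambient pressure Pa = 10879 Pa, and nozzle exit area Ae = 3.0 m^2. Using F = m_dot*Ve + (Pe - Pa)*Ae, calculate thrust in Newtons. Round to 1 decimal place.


Step 1: Momentum thrust = m_dot * Ve = 323.0 * 1816 = 586568.0 N
Step 2: Pressure thrust = (Pe - Pa) * Ae = (49569 - 10879) * 3.0 = 116070.0 N
Step 3: Total thrust F = 586568.0 + 116070.0 = 702638.0 N

702638.0


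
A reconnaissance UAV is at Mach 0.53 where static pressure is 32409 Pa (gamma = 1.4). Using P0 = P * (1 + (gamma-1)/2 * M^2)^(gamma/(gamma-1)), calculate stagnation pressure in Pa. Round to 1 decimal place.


Step 1: (gamma-1)/2 * M^2 = 0.2 * 0.2809 = 0.05618
Step 2: 1 + 0.05618 = 1.05618
Step 3: Exponent gamma/(gamma-1) = 3.5
Step 4: P0 = 32409 * 1.05618^3.5 = 39241.8 Pa

39241.8


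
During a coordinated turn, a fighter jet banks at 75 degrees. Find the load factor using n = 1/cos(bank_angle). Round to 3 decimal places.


Step 1: Convert 75 degrees to radians = 1.308997
Step 2: cos(75 deg) = 0.258819
Step 3: n = 1 / 0.258819 = 3.864

3.864


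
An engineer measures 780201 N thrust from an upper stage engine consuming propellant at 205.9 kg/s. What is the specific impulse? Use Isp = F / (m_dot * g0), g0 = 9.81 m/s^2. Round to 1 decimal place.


Step 1: m_dot * g0 = 205.9 * 9.81 = 2019.88
Step 2: Isp = 780201 / 2019.88 = 386.3 s

386.3


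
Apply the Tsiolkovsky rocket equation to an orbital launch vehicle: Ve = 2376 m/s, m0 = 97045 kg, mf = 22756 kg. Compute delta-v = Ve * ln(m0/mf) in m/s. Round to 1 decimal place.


Step 1: Mass ratio m0/mf = 97045 / 22756 = 4.26459
Step 2: ln(4.26459) = 1.450346
Step 3: delta-v = 2376 * 1.450346 = 3446.0 m/s

3446.0


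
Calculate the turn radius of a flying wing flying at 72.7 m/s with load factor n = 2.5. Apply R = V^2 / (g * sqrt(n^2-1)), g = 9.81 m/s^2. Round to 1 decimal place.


Step 1: V^2 = 72.7^2 = 5285.29
Step 2: n^2 - 1 = 2.5^2 - 1 = 5.25
Step 3: sqrt(5.25) = 2.291288
Step 4: R = 5285.29 / (9.81 * 2.291288) = 235.1 m

235.1


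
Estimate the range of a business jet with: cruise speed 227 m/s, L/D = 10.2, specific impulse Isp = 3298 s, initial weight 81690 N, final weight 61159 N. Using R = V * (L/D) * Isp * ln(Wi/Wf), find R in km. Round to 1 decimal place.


Step 1: Coefficient = V * (L/D) * Isp = 227 * 10.2 * 3298 = 7636189.2 m
Step 2: Wi/Wf = 81690 / 61159 = 1.335699
Step 3: ln(1.335699) = 0.289455
Step 4: R = 7636189.2 * 0.289455 = 2210329.8 m = 2210.3 km

2210.3


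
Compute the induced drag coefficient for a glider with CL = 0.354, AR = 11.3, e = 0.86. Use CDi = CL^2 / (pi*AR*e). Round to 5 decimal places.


Step 1: CL^2 = 0.354^2 = 0.125316
Step 2: pi * AR * e = 3.14159 * 11.3 * 0.86 = 30.529997
Step 3: CDi = 0.125316 / 30.529997 = 0.00410

0.00410


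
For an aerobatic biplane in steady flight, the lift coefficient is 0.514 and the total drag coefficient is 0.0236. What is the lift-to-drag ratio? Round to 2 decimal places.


Step 1: L/D = CL / CD = 0.514 / 0.0236
Step 2: L/D = 21.78

21.78


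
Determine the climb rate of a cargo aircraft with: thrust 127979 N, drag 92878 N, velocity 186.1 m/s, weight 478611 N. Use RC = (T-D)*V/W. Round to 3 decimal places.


Step 1: Excess thrust = T - D = 127979 - 92878 = 35101 N
Step 2: Excess power = 35101 * 186.1 = 6532296.1 W
Step 3: RC = 6532296.1 / 478611 = 13.648 m/s

13.648


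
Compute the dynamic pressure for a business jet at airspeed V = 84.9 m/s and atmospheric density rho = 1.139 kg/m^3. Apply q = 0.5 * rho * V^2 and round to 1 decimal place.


Step 1: V^2 = 84.9^2 = 7208.01
Step 2: q = 0.5 * 1.139 * 7208.01
Step 3: q = 4105.0 Pa

4105.0


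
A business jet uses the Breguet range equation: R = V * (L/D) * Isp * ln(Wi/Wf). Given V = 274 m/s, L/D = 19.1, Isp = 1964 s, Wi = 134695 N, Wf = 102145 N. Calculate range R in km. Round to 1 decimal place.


Step 1: Coefficient = V * (L/D) * Isp = 274 * 19.1 * 1964 = 10278397.6 m
Step 2: Wi/Wf = 134695 / 102145 = 1.318665
Step 3: ln(1.318665) = 0.27662
Step 4: R = 10278397.6 * 0.27662 = 2843206.1 m = 2843.2 km

2843.2


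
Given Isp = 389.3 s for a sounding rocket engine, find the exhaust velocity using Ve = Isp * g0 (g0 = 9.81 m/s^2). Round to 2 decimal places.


Step 1: Ve = Isp * g0 = 389.3 * 9.81
Step 2: Ve = 3819.03 m/s

3819.03


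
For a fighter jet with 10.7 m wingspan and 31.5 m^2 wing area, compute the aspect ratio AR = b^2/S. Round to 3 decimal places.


Step 1: b^2 = 10.7^2 = 114.49
Step 2: AR = 114.49 / 31.5 = 3.635

3.635


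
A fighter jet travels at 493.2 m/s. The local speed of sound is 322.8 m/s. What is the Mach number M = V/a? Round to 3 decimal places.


Step 1: M = V / a = 493.2 / 322.8
Step 2: M = 1.528

1.528


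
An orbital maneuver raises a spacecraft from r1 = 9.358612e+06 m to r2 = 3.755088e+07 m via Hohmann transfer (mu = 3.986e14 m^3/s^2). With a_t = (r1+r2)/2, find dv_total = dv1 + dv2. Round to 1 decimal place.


Step 1: Transfer semi-major axis a_t = (9.358612e+06 + 3.755088e+07) / 2 = 2.345475e+07 m
Step 2: v1 (circular at r1) = sqrt(mu/r1) = 6526.24 m/s
Step 3: v_t1 = sqrt(mu*(2/r1 - 1/a_t)) = 8257.67 m/s
Step 4: dv1 = |8257.67 - 6526.24| = 1731.43 m/s
Step 5: v2 (circular at r2) = 3258.06 m/s, v_t2 = 2058.02 m/s
Step 6: dv2 = |3258.06 - 2058.02| = 1200.04 m/s
Step 7: Total delta-v = 1731.43 + 1200.04 = 2931.5 m/s

2931.5


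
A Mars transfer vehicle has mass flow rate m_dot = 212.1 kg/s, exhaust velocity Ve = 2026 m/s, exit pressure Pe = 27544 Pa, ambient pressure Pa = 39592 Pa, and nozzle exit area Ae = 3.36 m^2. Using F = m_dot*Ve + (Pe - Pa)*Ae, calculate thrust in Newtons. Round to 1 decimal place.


Step 1: Momentum thrust = m_dot * Ve = 212.1 * 2026 = 429714.6 N
Step 2: Pressure thrust = (Pe - Pa) * Ae = (27544 - 39592) * 3.36 = -40481.28 N
Step 3: Total thrust F = 429714.6 + -40481.28 = 389233.3 N

389233.3


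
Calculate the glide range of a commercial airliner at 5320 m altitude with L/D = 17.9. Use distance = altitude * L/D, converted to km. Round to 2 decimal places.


Step 1: Glide distance = altitude * L/D = 5320 * 17.9 = 95228.0 m
Step 2: Convert to km: 95228.0 / 1000 = 95.23 km

95.23


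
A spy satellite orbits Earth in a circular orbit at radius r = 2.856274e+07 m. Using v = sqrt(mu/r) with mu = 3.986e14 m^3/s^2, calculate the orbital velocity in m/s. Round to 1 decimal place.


Step 1: mu / r = 3.986e14 / 2.856274e+07 = 13955243.7896
Step 2: v = sqrt(13955243.7896) = 3735.7 m/s

3735.7


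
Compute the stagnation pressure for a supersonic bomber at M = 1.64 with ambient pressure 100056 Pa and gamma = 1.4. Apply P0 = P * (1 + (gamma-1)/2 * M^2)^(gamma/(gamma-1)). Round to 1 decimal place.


Step 1: (gamma-1)/2 * M^2 = 0.2 * 2.6896 = 0.53792
Step 2: 1 + 0.53792 = 1.53792
Step 3: Exponent gamma/(gamma-1) = 3.5
Step 4: P0 = 100056 * 1.53792^3.5 = 451347.7 Pa

451347.7


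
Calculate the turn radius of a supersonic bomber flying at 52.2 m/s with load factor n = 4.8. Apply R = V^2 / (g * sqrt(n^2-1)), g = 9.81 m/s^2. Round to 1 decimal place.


Step 1: V^2 = 52.2^2 = 2724.84
Step 2: n^2 - 1 = 4.8^2 - 1 = 22.04
Step 3: sqrt(22.04) = 4.694678
Step 4: R = 2724.84 / (9.81 * 4.694678) = 59.2 m

59.2


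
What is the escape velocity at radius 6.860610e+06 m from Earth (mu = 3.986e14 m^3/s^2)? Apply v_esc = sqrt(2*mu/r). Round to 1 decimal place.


Step 1: 2*mu/r = 2 * 3.986e14 / 6.860610e+06 = 116199579.9207
Step 2: v_esc = sqrt(116199579.9207) = 10779.6 m/s

10779.6


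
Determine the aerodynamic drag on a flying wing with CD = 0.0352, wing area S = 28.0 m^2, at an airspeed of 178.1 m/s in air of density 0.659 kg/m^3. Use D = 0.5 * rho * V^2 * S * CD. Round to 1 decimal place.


Step 1: Dynamic pressure q = 0.5 * 0.659 * 178.1^2 = 10451.6115 Pa
Step 2: Drag D = q * S * CD = 10451.6115 * 28.0 * 0.0352
Step 3: D = 10301.1 N

10301.1


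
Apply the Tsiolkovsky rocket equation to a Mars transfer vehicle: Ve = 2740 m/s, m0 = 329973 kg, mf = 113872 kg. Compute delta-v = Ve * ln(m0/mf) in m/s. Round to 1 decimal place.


Step 1: Mass ratio m0/mf = 329973 / 113872 = 2.897754
Step 2: ln(2.897754) = 1.063936
Step 3: delta-v = 2740 * 1.063936 = 2915.2 m/s

2915.2


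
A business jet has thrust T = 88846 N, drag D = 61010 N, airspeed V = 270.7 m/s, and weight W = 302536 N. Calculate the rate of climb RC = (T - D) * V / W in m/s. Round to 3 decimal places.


Step 1: Excess thrust = T - D = 88846 - 61010 = 27836 N
Step 2: Excess power = 27836 * 270.7 = 7535205.2 W
Step 3: RC = 7535205.2 / 302536 = 24.907 m/s

24.907


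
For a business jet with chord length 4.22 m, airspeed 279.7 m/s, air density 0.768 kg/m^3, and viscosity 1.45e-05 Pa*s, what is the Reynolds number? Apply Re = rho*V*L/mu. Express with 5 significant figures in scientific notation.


Step 1: Numerator = rho * V * L = 0.768 * 279.7 * 4.22 = 906.496512
Step 2: Re = 906.496512 / 1.45e-05
Step 3: Re = 6.2517e+07

6.2517e+07


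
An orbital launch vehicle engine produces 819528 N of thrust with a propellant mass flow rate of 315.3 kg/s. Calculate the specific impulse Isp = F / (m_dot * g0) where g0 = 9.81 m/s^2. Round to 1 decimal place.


Step 1: m_dot * g0 = 315.3 * 9.81 = 3093.09
Step 2: Isp = 819528 / 3093.09 = 265.0 s

265.0


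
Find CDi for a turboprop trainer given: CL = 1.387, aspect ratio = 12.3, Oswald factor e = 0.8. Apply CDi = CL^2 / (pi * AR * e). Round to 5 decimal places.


Step 1: CL^2 = 1.387^2 = 1.923769
Step 2: pi * AR * e = 3.14159 * 12.3 * 0.8 = 30.913272
Step 3: CDi = 1.923769 / 30.913272 = 0.06223

0.06223


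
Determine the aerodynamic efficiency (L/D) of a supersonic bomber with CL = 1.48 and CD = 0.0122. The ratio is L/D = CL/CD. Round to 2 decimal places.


Step 1: L/D = CL / CD = 1.48 / 0.0122
Step 2: L/D = 121.31

121.31


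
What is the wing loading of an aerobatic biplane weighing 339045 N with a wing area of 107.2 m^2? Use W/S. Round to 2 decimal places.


Step 1: Wing loading = W / S = 339045 / 107.2
Step 2: Wing loading = 3162.73 N/m^2

3162.73


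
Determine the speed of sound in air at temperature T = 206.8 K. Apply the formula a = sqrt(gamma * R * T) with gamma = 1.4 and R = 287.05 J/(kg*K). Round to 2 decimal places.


Step 1: gamma * R * T = 1.4 * 287.05 * 206.8 = 83106.716
Step 2: a = sqrt(83106.716) = 288.28 m/s

288.28


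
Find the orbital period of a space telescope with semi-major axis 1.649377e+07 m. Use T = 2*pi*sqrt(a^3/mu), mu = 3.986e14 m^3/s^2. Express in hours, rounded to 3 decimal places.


Step 1: a^3 / mu = 4.487039e+21 / 3.986e14 = 1.125700e+07
Step 2: sqrt(1.125700e+07) = 3355.1447 s
Step 3: T = 2*pi * 3355.1447 = 21081.0 s
Step 4: T in hours = 21081.0 / 3600 = 5.856 hours

5.856


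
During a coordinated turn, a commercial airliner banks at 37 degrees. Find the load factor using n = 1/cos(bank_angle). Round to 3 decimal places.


Step 1: Convert 37 degrees to radians = 0.645772
Step 2: cos(37 deg) = 0.798636
Step 3: n = 1 / 0.798636 = 1.252

1.252


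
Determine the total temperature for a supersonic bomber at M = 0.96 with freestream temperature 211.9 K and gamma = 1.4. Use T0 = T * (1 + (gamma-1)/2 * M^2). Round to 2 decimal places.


Step 1: (gamma-1)/2 = 0.2
Step 2: M^2 = 0.9216
Step 3: 1 + 0.2 * 0.9216 = 1.18432
Step 4: T0 = 211.9 * 1.18432 = 250.96 K

250.96


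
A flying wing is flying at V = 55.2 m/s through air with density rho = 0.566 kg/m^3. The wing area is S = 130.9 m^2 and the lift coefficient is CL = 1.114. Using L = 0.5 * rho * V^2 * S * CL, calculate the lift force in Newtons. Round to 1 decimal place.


Step 1: Calculate dynamic pressure q = 0.5 * 0.566 * 55.2^2 = 0.5 * 0.566 * 3047.04 = 862.3123 Pa
Step 2: Multiply by wing area and lift coefficient: L = 862.3123 * 130.9 * 1.114
Step 3: L = 112876.6827 * 1.114 = 125744.6 N

125744.6


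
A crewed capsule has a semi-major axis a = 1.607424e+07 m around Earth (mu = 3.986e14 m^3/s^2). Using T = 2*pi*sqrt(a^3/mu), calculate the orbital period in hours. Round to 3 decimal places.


Step 1: a^3 / mu = 4.153281e+21 / 3.986e14 = 1.041967e+07
Step 2: sqrt(1.041967e+07) = 3227.9517 s
Step 3: T = 2*pi * 3227.9517 = 20281.82 s
Step 4: T in hours = 20281.82 / 3600 = 5.634 hours

5.634


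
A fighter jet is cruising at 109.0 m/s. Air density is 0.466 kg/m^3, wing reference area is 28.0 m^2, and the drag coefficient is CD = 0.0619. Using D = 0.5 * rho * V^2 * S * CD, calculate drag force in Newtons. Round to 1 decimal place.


Step 1: Dynamic pressure q = 0.5 * 0.466 * 109.0^2 = 2768.273 Pa
Step 2: Drag D = q * S * CD = 2768.273 * 28.0 * 0.0619
Step 3: D = 4798.0 N

4798.0


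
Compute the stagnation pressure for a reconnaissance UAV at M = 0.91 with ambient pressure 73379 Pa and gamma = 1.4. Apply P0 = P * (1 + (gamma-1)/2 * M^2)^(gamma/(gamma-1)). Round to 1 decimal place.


Step 1: (gamma-1)/2 * M^2 = 0.2 * 0.8281 = 0.16562
Step 2: 1 + 0.16562 = 1.16562
Step 3: Exponent gamma/(gamma-1) = 3.5
Step 4: P0 = 73379 * 1.16562^3.5 = 125464.6 Pa

125464.6


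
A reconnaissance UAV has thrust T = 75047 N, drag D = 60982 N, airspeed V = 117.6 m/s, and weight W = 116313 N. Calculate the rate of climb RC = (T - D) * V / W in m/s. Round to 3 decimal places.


Step 1: Excess thrust = T - D = 75047 - 60982 = 14065 N
Step 2: Excess power = 14065 * 117.6 = 1654044.0 W
Step 3: RC = 1654044.0 / 116313 = 14.221 m/s

14.221


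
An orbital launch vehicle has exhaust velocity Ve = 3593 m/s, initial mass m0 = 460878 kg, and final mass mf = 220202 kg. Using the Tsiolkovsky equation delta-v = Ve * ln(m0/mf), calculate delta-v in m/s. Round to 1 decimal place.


Step 1: Mass ratio m0/mf = 460878 / 220202 = 2.092978
Step 2: ln(2.092978) = 0.738588
Step 3: delta-v = 3593 * 0.738588 = 2653.7 m/s

2653.7


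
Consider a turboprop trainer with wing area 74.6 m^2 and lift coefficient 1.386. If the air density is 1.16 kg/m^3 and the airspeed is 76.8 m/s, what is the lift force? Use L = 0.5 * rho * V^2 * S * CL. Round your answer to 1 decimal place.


Step 1: Calculate dynamic pressure q = 0.5 * 1.16 * 76.8^2 = 0.5 * 1.16 * 5898.24 = 3420.9792 Pa
Step 2: Multiply by wing area and lift coefficient: L = 3420.9792 * 74.6 * 1.386
Step 3: L = 255205.0483 * 1.386 = 353714.2 N

353714.2


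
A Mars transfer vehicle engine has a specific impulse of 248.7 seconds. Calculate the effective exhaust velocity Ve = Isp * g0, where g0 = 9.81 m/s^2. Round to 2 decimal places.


Step 1: Ve = Isp * g0 = 248.7 * 9.81
Step 2: Ve = 2439.75 m/s

2439.75


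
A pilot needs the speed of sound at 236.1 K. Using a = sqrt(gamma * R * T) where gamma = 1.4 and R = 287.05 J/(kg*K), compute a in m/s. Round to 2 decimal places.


Step 1: gamma * R * T = 1.4 * 287.05 * 236.1 = 94881.507
Step 2: a = sqrt(94881.507) = 308.03 m/s

308.03
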